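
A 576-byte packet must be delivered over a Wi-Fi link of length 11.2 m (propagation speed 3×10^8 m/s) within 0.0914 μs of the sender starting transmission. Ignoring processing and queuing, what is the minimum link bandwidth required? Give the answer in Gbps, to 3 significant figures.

85.2 Gbps

L = 4608 bits.
Propagation delay = 11.2 / 300000000 = 0.0373333 μs.
Transmission budget = 0.0914 − 0.0373333 = 0.0540667 μs.
R ≥ L / t_tx = 4608 bits / 5.40667e-08 s = 85.2 Gbps.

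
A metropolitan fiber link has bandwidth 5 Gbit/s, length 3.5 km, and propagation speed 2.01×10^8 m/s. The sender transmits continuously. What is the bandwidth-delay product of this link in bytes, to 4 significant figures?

10880 bytes

Propagation delay = 3500 / 2.01e+08 = 1.74129e-05 s.
BDP = R × t_prop = 5000000000 × 1.74129e-05 = 87064.7 bits.
In bytes: 87064.7/8 = 10880 bytes.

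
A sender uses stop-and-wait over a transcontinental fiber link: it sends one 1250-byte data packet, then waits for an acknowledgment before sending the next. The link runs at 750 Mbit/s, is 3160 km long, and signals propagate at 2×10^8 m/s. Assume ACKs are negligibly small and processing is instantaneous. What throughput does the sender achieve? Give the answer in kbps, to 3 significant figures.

316 kbps

t_tx = L/R = 10000/750000000 = 1.33333e-05 s.
t_prop = 3160000/200000000 = 0.0158 s; RTT = 0.0316 s.
Cycle = t_tx + RTT = 0.0316133 s.
Throughput = L / cycle = 10000 / 0.0316133 = 316 kbps.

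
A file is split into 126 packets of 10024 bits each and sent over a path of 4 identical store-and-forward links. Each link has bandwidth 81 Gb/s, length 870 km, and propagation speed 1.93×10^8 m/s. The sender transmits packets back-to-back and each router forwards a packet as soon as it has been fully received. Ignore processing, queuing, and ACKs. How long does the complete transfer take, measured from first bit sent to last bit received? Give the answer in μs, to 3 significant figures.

Per-hop transmission t_tx = L/R = 10024/81000000000 = 0.123753 μs.
Per-hop propagation t_prop = 870000/193000000 = 4507.77 μs.
Pipeline fill: first packet needs 4·t_tx to clear all hops; remaining 125 packets each add one t_tx.
Total = (4+126-1)·t_tx + 4·t_prop = 129·0.123753 + 4·4507.77 = 18000 μs.

18000 μs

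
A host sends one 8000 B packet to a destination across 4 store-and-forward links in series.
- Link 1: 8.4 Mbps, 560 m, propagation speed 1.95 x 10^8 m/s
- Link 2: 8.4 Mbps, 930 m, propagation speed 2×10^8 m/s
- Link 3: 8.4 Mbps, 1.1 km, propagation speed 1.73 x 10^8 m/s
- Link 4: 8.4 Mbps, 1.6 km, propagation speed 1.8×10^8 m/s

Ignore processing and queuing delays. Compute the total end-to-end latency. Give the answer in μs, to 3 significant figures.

30500 μs

L = 8000 × 8 = 64000 bits.
Transmission delay per hop = L/R = 64000/8400000 = 7619.05 μs; 4 hops → 30476.2 μs.
Propagation delays (d/s per hop): 2.87179, 4.65, 6.35838, 8.88889 μs; sum = 22.7691 μs.
End-to-end = 30500 μs.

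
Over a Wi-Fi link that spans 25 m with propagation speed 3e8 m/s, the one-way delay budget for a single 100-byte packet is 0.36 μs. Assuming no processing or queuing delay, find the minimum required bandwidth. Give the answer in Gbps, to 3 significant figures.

L = 800 bits.
Propagation delay = 25 / 300000000 = 0.0833333 μs.
Transmission budget = 0.36 − 0.0833333 = 0.276667 μs.
R ≥ L / t_tx = 800 bits / 2.76667e-07 s = 2.89 Gbps.

2.89 Gbps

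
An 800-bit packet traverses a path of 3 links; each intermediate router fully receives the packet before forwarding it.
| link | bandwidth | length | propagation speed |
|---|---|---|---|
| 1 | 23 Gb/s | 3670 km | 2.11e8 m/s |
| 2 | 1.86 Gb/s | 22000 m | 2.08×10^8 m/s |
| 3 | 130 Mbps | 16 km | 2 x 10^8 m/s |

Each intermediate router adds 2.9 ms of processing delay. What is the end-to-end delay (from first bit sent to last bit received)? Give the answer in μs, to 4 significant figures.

23390 μs

Transmission delays (L/R per hop): 0.0347826, 0.430108, 6.15385 μs; sum = 6.61874 μs.
Propagation delays (d/s per hop): 17393.4, 105.769, 80 μs; sum = 17579.1 μs.
Processing at 2 router(s): 2 × 2.9 ms = 5800 μs.
End-to-end = 23390 μs.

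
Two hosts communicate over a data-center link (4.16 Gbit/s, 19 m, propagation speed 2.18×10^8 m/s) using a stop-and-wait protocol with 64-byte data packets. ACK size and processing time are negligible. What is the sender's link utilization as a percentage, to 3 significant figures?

41.4 %

t_tx = L/R = 512/4160000000 = 1.23077e-07 s.
t_prop = 19/2.18e+08 = 8.7156e-08 s; RTT = 1.74312e-07 s.
Cycle = t_tx + RTT = 2.97389e-07 s.
Utilization = t_tx / cycle = 1.23077e-07/2.97389e-07 = 41.4 %.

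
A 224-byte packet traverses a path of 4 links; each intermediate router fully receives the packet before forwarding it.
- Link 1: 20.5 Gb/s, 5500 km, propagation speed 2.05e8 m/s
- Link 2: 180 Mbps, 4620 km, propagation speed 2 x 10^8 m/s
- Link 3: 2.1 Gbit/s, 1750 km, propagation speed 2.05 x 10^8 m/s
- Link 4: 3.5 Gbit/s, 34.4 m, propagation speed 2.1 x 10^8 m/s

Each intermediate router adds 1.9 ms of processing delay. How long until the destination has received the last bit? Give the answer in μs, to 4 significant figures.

64180 μs

L = 224 × 8 = 1792 bits.
Transmission delays (L/R per hop): 0.0874146, 9.95556, 0.853333, 0.512 μs; sum = 11.4083 μs.
Propagation delays (d/s per hop): 26829.3, 23100, 8536.59, 0.16381 μs; sum = 58466 μs.
Processing at 3 router(s): 3 × 1.9 ms = 5700 μs.
End-to-end = 64180 μs.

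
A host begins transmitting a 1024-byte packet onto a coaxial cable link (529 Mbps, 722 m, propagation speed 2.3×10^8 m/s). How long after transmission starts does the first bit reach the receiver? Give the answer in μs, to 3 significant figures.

3.14 μs

First bit experiences only propagation delay: d/s = 722/2.3e+08 = 3.14 μs.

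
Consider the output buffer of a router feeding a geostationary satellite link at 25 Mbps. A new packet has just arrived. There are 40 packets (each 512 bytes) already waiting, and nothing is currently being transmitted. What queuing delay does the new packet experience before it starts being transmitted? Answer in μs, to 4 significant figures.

6554 μs

Each queued packet: L/R = 4096/25000000 = 163.84 μs.
40 queued → 6553.6 μs.
Queuing delay = 6554 μs.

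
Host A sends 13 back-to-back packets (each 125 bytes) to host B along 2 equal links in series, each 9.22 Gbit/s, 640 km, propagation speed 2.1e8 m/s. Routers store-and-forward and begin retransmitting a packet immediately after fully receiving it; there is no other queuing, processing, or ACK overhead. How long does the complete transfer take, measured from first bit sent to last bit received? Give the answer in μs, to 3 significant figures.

Per-hop transmission t_tx = L/R = 1000/9220000000 = 0.10846 μs.
Per-hop propagation t_prop = 640000/210000000 = 3047.62 μs.
Pipeline fill: first packet needs 2·t_tx to clear all hops; remaining 12 packets each add one t_tx.
Total = (2+13-1)·t_tx + 2·t_prop = 14·0.10846 + 2·3047.62 = 6100 μs.

6100 μs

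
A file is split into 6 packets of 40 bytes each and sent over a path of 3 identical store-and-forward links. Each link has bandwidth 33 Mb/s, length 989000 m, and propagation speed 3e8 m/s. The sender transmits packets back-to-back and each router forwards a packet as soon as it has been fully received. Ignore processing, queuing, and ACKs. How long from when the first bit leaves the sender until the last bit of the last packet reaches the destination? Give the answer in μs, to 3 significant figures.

Per-hop transmission t_tx = L/R = 320/33000000 = 9.69697 μs.
Per-hop propagation t_prop = 989000/300000000 = 3296.67 μs.
Pipeline fill: first packet needs 3·t_tx to clear all hops; remaining 5 packets each add one t_tx.
Total = (3+6-1)·t_tx + 3·t_prop = 8·9.69697 + 3·3296.67 = 9970 μs.

9970 μs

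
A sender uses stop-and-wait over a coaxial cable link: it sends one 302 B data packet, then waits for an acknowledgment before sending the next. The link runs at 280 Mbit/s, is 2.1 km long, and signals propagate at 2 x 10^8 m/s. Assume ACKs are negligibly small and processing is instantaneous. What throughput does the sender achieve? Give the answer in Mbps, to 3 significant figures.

81.5 Mbps

t_tx = L/R = 2416/280000000 = 8.62857e-06 s.
t_prop = 2100/200000000 = 1.05e-05 s; RTT = 2.1e-05 s.
Cycle = t_tx + RTT = 2.96286e-05 s.
Throughput = L / cycle = 2416 / 2.96286e-05 = 81.5 Mbps.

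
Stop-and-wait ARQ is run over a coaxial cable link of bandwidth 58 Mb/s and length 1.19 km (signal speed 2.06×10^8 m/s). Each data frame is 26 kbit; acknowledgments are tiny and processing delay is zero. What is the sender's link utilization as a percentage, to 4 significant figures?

t_tx = L/R = 26000/58000000 = 0.000448276 s.
t_prop = 1190/206000000 = 5.7767e-06 s; RTT = 1.15534e-05 s.
Cycle = t_tx + RTT = 0.000459829 s.
Utilization = t_tx / cycle = 0.000448276/0.000459829 = 97.49 %.

97.49 %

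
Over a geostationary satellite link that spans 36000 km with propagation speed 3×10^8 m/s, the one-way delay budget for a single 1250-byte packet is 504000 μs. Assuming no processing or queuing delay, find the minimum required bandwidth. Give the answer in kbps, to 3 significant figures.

L = 10000 bits.
Propagation delay = 36000000 / 300000000 = 120000 μs.
Transmission budget = 504000 − 120000 = 384000 μs.
R ≥ L / t_tx = 10000 bits / 0.384 s = 26.0 kbps.

26.0 kbps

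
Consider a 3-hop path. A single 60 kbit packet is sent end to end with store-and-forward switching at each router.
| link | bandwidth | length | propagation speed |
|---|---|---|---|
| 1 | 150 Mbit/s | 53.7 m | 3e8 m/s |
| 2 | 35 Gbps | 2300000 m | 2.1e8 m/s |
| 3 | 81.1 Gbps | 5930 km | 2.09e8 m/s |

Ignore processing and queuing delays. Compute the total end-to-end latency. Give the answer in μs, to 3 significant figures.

39700 μs

L = 60000 bits.
Transmission delays (L/R per hop): 400, 1.71429, 0.739827 μs; sum = 402.454 μs.
Propagation delays (d/s per hop): 0.179, 10952.4, 28373.2 μs; sum = 39325.8 μs.
End-to-end = 39700 μs.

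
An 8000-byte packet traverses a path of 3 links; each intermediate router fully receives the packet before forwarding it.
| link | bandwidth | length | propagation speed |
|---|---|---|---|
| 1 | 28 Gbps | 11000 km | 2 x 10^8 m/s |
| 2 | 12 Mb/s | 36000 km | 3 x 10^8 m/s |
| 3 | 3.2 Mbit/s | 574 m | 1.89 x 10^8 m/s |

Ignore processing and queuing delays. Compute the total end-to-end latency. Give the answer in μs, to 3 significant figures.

200000 μs

L = 8000 × 8 = 64000 bits.
Transmission delays (L/R per hop): 2.28571, 5333.33, 20000 μs; sum = 25335.6 μs.
Propagation delays (d/s per hop): 55000, 120000, 3.03704 μs; sum = 175003 μs.
End-to-end = 200000 μs.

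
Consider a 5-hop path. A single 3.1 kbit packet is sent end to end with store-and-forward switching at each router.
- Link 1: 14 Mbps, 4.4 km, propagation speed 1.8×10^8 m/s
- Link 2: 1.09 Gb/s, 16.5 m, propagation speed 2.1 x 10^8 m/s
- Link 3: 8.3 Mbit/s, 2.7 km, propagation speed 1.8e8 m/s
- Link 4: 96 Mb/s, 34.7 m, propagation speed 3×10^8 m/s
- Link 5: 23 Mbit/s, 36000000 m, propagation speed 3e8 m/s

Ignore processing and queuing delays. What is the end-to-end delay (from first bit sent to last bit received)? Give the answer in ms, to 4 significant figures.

120.8 ms

L = 3100 bits.
Transmission delays (L/R per hop): 0.221429, 0.00284404, 0.373494, 0.0322917, 0.134783 ms; sum = 0.764841 ms.
Propagation delays (d/s per hop): 0.0244444, 7.85714e-05, 0.015, 0.000115667, 120 ms; sum = 120.04 ms.
End-to-end = 120.8 ms.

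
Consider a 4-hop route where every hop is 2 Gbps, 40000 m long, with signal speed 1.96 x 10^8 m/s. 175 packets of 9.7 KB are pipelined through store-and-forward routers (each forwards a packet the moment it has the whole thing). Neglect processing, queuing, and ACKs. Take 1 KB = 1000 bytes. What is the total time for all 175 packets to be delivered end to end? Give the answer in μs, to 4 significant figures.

Per-hop transmission t_tx = L/R = 77600/2000000000 = 38.8 μs.
Per-hop propagation t_prop = 40000/196000000 = 204.082 μs.
Pipeline fill: first packet needs 4·t_tx to clear all hops; remaining 174 packets each add one t_tx.
Total = (4+175-1)·t_tx + 4·t_prop = 178·38.8 + 4·204.082 = 7723 μs.

7723 μs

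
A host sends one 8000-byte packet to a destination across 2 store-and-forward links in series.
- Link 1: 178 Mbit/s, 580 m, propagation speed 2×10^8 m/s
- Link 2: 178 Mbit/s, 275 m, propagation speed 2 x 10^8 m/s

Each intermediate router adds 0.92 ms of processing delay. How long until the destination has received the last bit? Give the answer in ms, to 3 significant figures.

1.64 ms

L = 8000 × 8 = 64000 bits.
Transmission delay per hop = L/R = 64000/178000000 = 0.359551 ms; 2 hops → 0.719101 ms.
Propagation delays (d/s per hop): 0.0029, 0.001375 ms; sum = 0.004275 ms.
Processing at 1 router(s): 1 × 0.92 ms = 0.92 ms.
End-to-end = 1.64 ms.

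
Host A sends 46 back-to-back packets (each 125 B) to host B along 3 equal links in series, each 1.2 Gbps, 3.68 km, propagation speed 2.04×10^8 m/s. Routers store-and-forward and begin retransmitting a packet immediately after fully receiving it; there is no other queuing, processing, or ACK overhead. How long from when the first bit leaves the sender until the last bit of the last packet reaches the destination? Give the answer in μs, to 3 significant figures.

94.1 μs

Per-hop transmission t_tx = L/R = 1000/1200000000 = 0.833333 μs.
Per-hop propagation t_prop = 3680/204000000 = 18.0392 μs.
Pipeline fill: first packet needs 3·t_tx to clear all hops; remaining 45 packets each add one t_tx.
Total = (3+46-1)·t_tx + 3·t_prop = 48·0.833333 + 3·18.0392 = 94.1 μs.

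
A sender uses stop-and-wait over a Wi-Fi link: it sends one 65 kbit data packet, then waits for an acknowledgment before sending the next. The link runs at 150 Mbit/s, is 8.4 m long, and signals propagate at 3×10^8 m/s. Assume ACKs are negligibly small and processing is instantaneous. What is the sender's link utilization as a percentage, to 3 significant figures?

t_tx = L/R = 65000/150000000 = 0.000433333 s.
t_prop = 8.4/300000000 = 2.8e-08 s; RTT = 5.6e-08 s.
Cycle = t_tx + RTT = 0.000433389 s.
Utilization = t_tx / cycle = 0.000433333/0.000433389 = 100 %.

100 %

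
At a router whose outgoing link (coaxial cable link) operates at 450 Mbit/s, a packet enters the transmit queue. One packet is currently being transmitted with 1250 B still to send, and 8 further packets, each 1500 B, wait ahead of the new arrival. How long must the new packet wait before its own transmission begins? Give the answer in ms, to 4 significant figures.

Each queued packet: L/R = 12000/450000000 = 0.0266667 ms.
8 queued → 0.213333 ms.
Plus remaining 10000 bits of current packet: 0.0222222 ms.
Queuing delay = 0.2356 ms.

0.2356 ms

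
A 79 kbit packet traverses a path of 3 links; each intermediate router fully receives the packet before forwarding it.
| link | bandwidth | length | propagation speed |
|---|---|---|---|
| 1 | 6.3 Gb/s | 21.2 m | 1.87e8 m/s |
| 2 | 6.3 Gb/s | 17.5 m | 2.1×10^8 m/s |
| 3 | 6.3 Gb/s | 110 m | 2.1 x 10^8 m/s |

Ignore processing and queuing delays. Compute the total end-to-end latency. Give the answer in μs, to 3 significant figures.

L = 79000 bits.
Transmission delay per hop = L/R = 79000/6300000000 = 12.5397 μs; 3 hops → 37.619 μs.
Propagation delays (d/s per hop): 0.113369, 0.0833333, 0.52381 μs; sum = 0.720512 μs.
End-to-end = 38.3 μs.

38.3 μs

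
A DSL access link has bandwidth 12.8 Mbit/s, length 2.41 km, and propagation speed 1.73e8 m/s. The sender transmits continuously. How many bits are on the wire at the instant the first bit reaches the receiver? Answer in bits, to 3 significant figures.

178 bits

Propagation delay = 2410 / 173000000 = 1.39306e-05 s.
BDP = R × t_prop = 12800000 × 1.39306e-05 = 178.312 bits.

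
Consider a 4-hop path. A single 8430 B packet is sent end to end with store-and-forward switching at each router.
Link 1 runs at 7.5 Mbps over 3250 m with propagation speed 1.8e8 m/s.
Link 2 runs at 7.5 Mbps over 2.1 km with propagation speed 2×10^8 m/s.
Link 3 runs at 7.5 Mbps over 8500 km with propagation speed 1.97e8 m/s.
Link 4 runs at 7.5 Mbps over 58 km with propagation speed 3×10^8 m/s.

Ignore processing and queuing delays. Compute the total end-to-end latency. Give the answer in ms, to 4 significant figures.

79.34 ms

L = 8430 × 8 = 67440 bits.
Transmission delay per hop = L/R = 67440/7500000 = 8.992 ms; 4 hops → 35.968 ms.
Propagation delays (d/s per hop): 0.0180556, 0.0105, 43.1472, 0.193333 ms; sum = 43.3691 ms.
End-to-end = 79.34 ms.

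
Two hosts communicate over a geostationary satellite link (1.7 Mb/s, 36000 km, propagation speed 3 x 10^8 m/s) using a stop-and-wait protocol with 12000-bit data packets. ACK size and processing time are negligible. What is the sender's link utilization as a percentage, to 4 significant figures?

2.857 %

t_tx = L/R = 12000/1700000 = 0.00705882 s.
t_prop = 36000000/300000000 = 0.12 s; RTT = 0.24 s.
Cycle = t_tx + RTT = 0.247059 s.
Utilization = t_tx / cycle = 0.00705882/0.247059 = 2.857 %.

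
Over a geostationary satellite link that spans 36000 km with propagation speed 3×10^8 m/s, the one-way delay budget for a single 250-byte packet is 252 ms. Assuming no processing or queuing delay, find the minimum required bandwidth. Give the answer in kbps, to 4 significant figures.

L = 2000 bits.
Propagation delay = 36000000 / 300000000 = 120 ms.
Transmission budget = 252 − 120 = 132 ms.
R ≥ L / t_tx = 2000 bits / 0.132 s = 15.15 kbps.

15.15 kbps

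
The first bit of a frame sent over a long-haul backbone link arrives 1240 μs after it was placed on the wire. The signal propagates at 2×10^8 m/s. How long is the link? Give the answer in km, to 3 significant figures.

d = s × t_prop = 200000000 × 0.00124 = 248 km.

248 km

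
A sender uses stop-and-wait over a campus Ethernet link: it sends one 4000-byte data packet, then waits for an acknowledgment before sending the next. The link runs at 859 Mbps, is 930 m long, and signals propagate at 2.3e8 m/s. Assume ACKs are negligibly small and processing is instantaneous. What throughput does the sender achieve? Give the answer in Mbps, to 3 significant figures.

t_tx = L/R = 32000/859000000 = 3.72526e-05 s.
t_prop = 930/2.3e+08 = 4.04348e-06 s; RTT = 8.08696e-06 s.
Cycle = t_tx + RTT = 4.53396e-05 s.
Throughput = L / cycle = 32000 / 4.53396e-05 = 706 Mbps.

706 Mbps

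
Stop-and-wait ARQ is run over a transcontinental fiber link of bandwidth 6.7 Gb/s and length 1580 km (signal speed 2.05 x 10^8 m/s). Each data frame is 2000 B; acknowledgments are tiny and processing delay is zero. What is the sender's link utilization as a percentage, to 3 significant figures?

0.0155 %

t_tx = L/R = 16000/6700000000 = 2.38806e-06 s.
t_prop = 1580000/2.05e+08 = 0.00770732 s; RTT = 0.0154146 s.
Cycle = t_tx + RTT = 0.015417 s.
Utilization = t_tx / cycle = 2.38806e-06/0.015417 = 0.0155 %.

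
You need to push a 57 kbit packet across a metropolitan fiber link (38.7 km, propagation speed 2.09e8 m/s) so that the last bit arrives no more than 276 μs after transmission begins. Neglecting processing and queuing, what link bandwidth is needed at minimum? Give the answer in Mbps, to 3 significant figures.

628 Mbps

Propagation delay = 38700 / 209000000 = 185.167 μs.
Transmission budget = 276 − 185.167 = 90.8325 μs.
R ≥ L / t_tx = 57000 bits / 9.08325e-05 s = 628 Mbps.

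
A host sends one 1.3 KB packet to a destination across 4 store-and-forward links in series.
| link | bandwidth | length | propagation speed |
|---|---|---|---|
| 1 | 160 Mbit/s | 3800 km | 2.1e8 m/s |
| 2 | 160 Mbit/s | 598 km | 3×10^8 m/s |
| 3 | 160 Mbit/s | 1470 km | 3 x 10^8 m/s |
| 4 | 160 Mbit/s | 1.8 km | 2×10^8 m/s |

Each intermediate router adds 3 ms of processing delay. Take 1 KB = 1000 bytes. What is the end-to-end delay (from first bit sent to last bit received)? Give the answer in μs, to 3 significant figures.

L = 10400 bits.
Transmission delay per hop = L/R = 10400/160000000 = 65 μs; 4 hops → 260 μs.
Propagation delays (d/s per hop): 18095.2, 1993.33, 4900, 9 μs; sum = 24997.6 μs.
Processing at 3 router(s): 3 × 3 ms = 9000 μs.
End-to-end = 34300 μs.

34300 μs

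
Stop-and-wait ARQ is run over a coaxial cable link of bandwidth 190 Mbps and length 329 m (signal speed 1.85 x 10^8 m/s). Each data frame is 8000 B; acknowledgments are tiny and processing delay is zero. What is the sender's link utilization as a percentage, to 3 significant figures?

t_tx = L/R = 64000/190000000 = 0.000336842 s.
t_prop = 329/185000000 = 1.77838e-06 s; RTT = 3.55676e-06 s.
Cycle = t_tx + RTT = 0.000340399 s.
Utilization = t_tx / cycle = 0.000336842/0.000340399 = 99.0 %.

99.0 %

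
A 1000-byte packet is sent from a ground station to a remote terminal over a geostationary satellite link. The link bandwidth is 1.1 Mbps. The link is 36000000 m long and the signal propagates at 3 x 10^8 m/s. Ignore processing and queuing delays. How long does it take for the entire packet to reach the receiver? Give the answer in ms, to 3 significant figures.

127 ms

L = 1000 × 8 = 8000 bits.
Transmission delay = L/R = 8000 / 1100000 = 7.27273 ms.
Propagation delay = d/s = 36000000 m / 300000000 m/s = 120 ms.
Total = 127 ms.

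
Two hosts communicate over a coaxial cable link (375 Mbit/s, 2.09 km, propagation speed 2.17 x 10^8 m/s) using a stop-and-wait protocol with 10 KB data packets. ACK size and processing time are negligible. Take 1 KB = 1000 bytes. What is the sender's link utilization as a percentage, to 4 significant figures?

91.72 %

t_tx = L/R = 80000/375000000 = 0.000213333 s.
t_prop = 2090/217000000 = 9.63134e-06 s; RTT = 1.92627e-05 s.
Cycle = t_tx + RTT = 0.000232596 s.
Utilization = t_tx / cycle = 0.000213333/0.000232596 = 91.72 %.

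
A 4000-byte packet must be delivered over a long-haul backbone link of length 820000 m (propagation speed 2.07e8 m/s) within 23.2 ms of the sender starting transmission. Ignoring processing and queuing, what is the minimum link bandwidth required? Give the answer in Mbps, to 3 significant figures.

1.66 Mbps

L = 32000 bits.
Propagation delay = 820000 / 2.07e+08 = 3.96135 ms.
Transmission budget = 23.2 − 3.96135 = 19.2386 ms.
R ≥ L / t_tx = 32000 bits / 0.0192386 s = 1.66 Mbps.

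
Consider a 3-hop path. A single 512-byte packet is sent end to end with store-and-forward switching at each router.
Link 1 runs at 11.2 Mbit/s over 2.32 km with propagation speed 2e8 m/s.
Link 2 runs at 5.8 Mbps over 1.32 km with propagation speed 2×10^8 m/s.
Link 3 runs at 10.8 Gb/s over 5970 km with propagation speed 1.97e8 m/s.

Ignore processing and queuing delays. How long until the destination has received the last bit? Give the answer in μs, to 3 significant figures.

31400 μs

L = 512 × 8 = 4096 bits.
Transmission delays (L/R per hop): 365.714, 706.207, 0.379259 μs; sum = 1072.3 μs.
Propagation delays (d/s per hop): 11.6, 6.6, 30304.6 μs; sum = 30322.8 μs.
End-to-end = 31400 μs.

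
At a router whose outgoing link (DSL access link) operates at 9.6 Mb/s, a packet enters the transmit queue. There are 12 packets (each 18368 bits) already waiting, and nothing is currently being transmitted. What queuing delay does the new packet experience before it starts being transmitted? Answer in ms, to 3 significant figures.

Each queued packet: L/R = 18368/9600000 = 1.91333 ms.
12 queued → 22.96 ms.
Queuing delay = 23.0 ms.

23.0 ms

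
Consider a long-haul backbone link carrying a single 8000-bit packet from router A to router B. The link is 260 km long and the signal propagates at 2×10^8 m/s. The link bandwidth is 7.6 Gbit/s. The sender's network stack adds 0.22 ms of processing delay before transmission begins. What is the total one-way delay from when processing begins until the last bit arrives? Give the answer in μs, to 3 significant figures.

Transmission delay = L/R = 8000 / 7600000000 = 1.05263 μs.
Propagation delay = d/s = 260000 m / 200000000 m/s = 1300 μs.
Plus processing delay 0.22 ms = 220 μs.
Total = 1520 μs.

1520 μs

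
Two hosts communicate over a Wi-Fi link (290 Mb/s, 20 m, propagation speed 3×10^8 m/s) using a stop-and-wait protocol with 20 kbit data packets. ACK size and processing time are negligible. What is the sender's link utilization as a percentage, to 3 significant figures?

99.8 %

t_tx = L/R = 20000/290000000 = 6.89655e-05 s.
t_prop = 20/300000000 = 6.66667e-08 s; RTT = 1.33333e-07 s.
Cycle = t_tx + RTT = 6.90989e-05 s.
Utilization = t_tx / cycle = 6.89655e-05/6.90989e-05 = 99.8 %.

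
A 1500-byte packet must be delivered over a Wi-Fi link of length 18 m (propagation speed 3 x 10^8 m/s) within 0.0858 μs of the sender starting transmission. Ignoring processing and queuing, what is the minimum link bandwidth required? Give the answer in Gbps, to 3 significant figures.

L = 12000 bits.
Propagation delay = 18 / 300000000 = 0.06 μs.
Transmission budget = 0.0858 − 0.06 = 0.0258 μs.
R ≥ L / t_tx = 12000 bits / 2.58e-08 s = 465 Gbps.

465 Gbps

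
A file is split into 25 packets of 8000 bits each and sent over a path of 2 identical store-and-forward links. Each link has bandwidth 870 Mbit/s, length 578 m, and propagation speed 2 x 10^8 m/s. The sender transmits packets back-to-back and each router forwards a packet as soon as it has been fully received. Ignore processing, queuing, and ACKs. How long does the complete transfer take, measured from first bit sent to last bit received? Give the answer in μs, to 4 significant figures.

244.9 μs

Per-hop transmission t_tx = L/R = 8000/870000000 = 9.1954 μs.
Per-hop propagation t_prop = 578/200000000 = 2.89 μs.
Pipeline fill: first packet needs 2·t_tx to clear all hops; remaining 24 packets each add one t_tx.
Total = (2+25-1)·t_tx + 2·t_prop = 26·9.1954 + 2·2.89 = 244.9 μs.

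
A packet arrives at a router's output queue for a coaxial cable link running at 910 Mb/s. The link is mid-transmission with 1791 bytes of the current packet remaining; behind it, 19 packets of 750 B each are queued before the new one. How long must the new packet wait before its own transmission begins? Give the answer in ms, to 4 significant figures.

Each queued packet: L/R = 6000/910000000 = 0.00659341 ms.
19 queued → 0.125275 ms.
Plus remaining 14328 bits of current packet: 0.0157451 ms.
Queuing delay = 0.1410 ms.

0.1410 ms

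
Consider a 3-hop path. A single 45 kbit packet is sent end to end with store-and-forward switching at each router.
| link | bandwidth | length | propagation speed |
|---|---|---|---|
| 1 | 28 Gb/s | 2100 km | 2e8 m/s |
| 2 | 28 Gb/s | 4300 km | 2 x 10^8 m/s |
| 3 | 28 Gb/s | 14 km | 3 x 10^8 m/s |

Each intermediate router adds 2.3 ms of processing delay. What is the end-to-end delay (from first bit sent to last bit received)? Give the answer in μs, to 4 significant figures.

36650 μs

L = 45000 bits.
Transmission delay per hop = L/R = 45000/28000000000 = 1.60714 μs; 3 hops → 4.82143 μs.
Propagation delays (d/s per hop): 10500, 21500, 46.6667 μs; sum = 32046.7 μs.
Processing at 2 router(s): 2 × 2.3 ms = 4600 μs.
End-to-end = 36650 μs.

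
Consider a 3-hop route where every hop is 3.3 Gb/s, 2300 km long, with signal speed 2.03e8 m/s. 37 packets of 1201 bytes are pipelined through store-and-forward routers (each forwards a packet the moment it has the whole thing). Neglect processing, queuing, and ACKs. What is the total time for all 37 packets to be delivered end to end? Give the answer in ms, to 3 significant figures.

Per-hop transmission t_tx = L/R = 9608/3300000000 = 0.00291152 ms.
Per-hop propagation t_prop = 2300000/2.03e+08 = 11.33 ms.
Pipeline fill: first packet needs 3·t_tx to clear all hops; remaining 36 packets each add one t_tx.
Total = (3+37-1)·t_tx + 3·t_prop = 39·0.00291152 + 3·11.33 = 34.1 ms.

34.1 ms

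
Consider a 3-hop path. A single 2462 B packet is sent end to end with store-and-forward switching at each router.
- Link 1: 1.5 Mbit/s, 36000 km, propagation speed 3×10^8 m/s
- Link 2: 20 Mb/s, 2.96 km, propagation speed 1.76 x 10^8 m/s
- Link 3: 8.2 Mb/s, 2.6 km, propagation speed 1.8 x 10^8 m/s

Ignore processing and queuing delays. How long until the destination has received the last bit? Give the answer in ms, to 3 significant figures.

L = 2462 × 8 = 19696 bits.
Transmission delays (L/R per hop): 13.1307, 0.9848, 2.40195 ms; sum = 16.5174 ms.
Propagation delays (d/s per hop): 120, 0.0168182, 0.0144444 ms; sum = 120.031 ms.
End-to-end = 137 ms.

137 ms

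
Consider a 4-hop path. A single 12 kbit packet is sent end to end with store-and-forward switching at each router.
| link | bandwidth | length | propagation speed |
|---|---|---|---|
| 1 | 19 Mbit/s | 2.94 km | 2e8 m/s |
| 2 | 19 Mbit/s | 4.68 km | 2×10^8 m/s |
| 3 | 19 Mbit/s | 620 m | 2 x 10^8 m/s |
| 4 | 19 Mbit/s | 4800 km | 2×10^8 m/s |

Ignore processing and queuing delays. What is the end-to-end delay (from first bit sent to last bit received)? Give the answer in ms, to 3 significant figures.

L = 12000 bits.
Transmission delay per hop = L/R = 12000/19000000 = 0.631579 ms; 4 hops → 2.52632 ms.
Propagation delays (d/s per hop): 0.0147, 0.0234, 0.0031, 24 ms; sum = 24.0412 ms.
End-to-end = 26.6 ms.

26.6 ms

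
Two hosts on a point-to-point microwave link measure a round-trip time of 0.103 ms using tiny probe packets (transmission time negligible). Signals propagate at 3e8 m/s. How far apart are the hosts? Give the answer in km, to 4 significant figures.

15.45 km

One-way propagation = RTT/2 = 0.0515 ms.
d = s × t = 300000000 × 5.15e-05 = 15.45 km.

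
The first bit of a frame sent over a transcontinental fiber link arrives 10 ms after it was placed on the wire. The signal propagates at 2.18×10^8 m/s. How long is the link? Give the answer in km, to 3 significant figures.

2180 km

d = s × t_prop = 2.18e+08 × 0.01 = 2180 km.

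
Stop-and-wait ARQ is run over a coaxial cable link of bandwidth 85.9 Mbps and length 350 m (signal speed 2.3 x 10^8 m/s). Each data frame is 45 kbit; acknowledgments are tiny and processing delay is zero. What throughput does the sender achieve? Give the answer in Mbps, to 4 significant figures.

t_tx = L/R = 45000/85900000 = 0.000523865 s.
t_prop = 350/2.3e+08 = 1.52174e-06 s; RTT = 3.04348e-06 s.
Cycle = t_tx + RTT = 0.000526908 s.
Throughput = L / cycle = 45000 / 0.000526908 = 85.40 Mbps.

85.40 Mbps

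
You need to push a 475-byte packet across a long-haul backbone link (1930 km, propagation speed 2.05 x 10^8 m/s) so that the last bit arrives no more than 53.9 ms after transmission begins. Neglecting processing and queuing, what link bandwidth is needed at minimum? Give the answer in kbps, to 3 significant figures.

85.4 kbps

L = 3800 bits.
Propagation delay = 1930000 / 2.05e+08 = 9.41463 ms.
Transmission budget = 53.9 − 9.41463 = 44.4854 ms.
R ≥ L / t_tx = 3800 bits / 0.0444854 s = 85.4 kbps.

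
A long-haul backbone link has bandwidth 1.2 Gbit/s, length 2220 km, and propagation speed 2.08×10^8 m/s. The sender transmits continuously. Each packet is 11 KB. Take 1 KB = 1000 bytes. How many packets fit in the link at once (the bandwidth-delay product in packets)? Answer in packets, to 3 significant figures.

146 packets

Propagation delay = 2220000 / 208000000 = 0.0106731 s.
BDP = R × t_prop = 1200000000 × 0.0106731 = 12807700 bits.
In packets of 88000 bits: 146 packets.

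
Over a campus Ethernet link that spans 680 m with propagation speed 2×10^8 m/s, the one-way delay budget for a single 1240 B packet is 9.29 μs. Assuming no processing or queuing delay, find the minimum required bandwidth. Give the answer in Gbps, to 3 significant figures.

1.68 Gbps

L = 9920 bits.
Propagation delay = 680 / 200000000 = 3.4 μs.
Transmission budget = 9.29 − 3.4 = 5.89 μs.
R ≥ L / t_tx = 9920 bits / 5.89e-06 s = 1.68 Gbps.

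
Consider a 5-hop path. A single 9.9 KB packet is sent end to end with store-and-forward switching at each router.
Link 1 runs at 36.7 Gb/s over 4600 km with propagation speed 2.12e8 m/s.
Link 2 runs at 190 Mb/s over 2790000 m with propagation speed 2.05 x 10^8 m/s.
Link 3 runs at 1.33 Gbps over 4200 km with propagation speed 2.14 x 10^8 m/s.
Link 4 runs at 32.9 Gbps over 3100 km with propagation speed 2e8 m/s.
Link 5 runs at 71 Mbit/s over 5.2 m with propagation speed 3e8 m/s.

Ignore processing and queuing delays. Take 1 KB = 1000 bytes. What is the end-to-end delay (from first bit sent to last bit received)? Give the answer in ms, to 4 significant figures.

L = 79200 bits.
Transmission delays (L/R per hop): 0.00215804, 0.416842, 0.0595489, 0.00240729, 1.11549 ms; sum = 1.59645 ms.
Propagation delays (d/s per hop): 21.6981, 13.6098, 19.6262, 15.5, 1.73333e-05 ms; sum = 70.4341 ms.
End-to-end = 72.03 ms.

72.03 ms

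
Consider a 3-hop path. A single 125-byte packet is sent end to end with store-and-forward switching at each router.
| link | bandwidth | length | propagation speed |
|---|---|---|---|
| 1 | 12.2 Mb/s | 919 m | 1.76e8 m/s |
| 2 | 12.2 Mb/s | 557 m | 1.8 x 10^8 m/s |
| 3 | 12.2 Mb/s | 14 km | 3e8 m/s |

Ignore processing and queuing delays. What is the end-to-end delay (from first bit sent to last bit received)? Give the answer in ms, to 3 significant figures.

L = 125 × 8 = 1000 bits.
Transmission delay per hop = L/R = 1000/12200000 = 0.0819672 ms; 3 hops → 0.245902 ms.
Propagation delays (d/s per hop): 0.00522159, 0.00309444, 0.0466667 ms; sum = 0.0549827 ms.
End-to-end = 0.301 ms.

0.301 ms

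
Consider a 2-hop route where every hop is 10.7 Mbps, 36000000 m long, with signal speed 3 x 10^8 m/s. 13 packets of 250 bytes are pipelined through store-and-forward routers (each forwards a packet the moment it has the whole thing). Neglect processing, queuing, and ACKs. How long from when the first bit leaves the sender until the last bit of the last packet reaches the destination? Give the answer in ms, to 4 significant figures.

242.6 ms

Per-hop transmission t_tx = L/R = 2000/10700000 = 0.186916 ms.
Per-hop propagation t_prop = 36000000/300000000 = 120 ms.
Pipeline fill: first packet needs 2·t_tx to clear all hops; remaining 12 packets each add one t_tx.
Total = (2+13-1)·t_tx + 2·t_prop = 14·0.186916 + 2·120 = 242.6 ms.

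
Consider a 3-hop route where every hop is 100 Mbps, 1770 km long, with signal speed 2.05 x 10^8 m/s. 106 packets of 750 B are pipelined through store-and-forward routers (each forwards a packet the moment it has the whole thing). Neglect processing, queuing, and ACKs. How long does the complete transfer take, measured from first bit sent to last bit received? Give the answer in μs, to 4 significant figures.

32380 μs

Per-hop transmission t_tx = L/R = 6000/100000000 = 60 μs.
Per-hop propagation t_prop = 1770000/2.05e+08 = 8634.15 μs.
Pipeline fill: first packet needs 3·t_tx to clear all hops; remaining 105 packets each add one t_tx.
Total = (3+106-1)·t_tx + 3·t_prop = 108·60 + 3·8634.15 = 32380 μs.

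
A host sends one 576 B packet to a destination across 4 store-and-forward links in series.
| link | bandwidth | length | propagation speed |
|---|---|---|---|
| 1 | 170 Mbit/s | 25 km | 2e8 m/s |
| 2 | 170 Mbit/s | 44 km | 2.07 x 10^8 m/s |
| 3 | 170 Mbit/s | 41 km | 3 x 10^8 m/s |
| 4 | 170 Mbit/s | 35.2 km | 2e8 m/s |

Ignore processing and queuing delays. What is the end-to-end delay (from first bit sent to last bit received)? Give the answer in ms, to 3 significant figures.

L = 576 × 8 = 4608 bits.
Transmission delay per hop = L/R = 4608/170000000 = 0.0271059 ms; 4 hops → 0.108424 ms.
Propagation delays (d/s per hop): 0.125, 0.21256, 0.136667, 0.176 ms; sum = 0.650227 ms.
End-to-end = 0.759 ms.

0.759 ms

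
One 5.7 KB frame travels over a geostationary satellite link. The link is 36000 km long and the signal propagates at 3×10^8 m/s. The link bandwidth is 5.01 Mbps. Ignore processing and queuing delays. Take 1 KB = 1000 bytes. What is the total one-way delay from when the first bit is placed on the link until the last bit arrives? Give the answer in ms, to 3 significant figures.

L = 45600 bits.
Transmission delay = L/R = 45600 / 5010000 = 9.1018 ms.
Propagation delay = d/s = 36000000 m / 300000000 m/s = 120 ms.
Total = 129 ms.

129 ms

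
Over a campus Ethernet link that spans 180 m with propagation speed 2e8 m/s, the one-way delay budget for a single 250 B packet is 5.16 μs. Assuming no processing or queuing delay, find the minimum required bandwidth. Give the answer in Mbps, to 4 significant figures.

L = 2000 bits.
Propagation delay = 180 / 200000000 = 0.9 μs.
Transmission budget = 5.16 − 0.9 = 4.26 μs.
R ≥ L / t_tx = 2000 bits / 4.26e-06 s = 469.5 Mbps.

469.5 Mbps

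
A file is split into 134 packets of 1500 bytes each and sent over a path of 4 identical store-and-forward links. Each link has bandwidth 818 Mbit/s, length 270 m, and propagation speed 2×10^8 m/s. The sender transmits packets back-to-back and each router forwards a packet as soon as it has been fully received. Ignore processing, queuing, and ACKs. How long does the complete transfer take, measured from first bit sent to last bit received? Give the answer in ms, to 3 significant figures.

2.02 ms

Per-hop transmission t_tx = L/R = 12000/818000000 = 0.0146699 ms.
Per-hop propagation t_prop = 270/200000000 = 0.00135 ms.
Pipeline fill: first packet needs 4·t_tx to clear all hops; remaining 133 packets each add one t_tx.
Total = (4+134-1)·t_tx + 4·t_prop = 137·0.0146699 + 4·0.00135 = 2.02 ms.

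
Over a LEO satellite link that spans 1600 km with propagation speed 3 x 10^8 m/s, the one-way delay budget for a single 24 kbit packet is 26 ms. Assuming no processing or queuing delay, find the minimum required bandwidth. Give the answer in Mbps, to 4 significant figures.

1.161 Mbps

Propagation delay = 1600000 / 300000000 = 5.33333 ms.
Transmission budget = 26 − 5.33333 = 20.6667 ms.
R ≥ L / t_tx = 24000 bits / 0.0206667 s = 1.161 Mbps.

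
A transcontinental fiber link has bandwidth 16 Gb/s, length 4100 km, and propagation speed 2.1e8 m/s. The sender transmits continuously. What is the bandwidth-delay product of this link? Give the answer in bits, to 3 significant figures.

312000000 bits

Propagation delay = 4100000 / 210000000 = 0.0195238 s.
BDP = R × t_prop = 16000000000 × 0.0195238 = 312381000 bits.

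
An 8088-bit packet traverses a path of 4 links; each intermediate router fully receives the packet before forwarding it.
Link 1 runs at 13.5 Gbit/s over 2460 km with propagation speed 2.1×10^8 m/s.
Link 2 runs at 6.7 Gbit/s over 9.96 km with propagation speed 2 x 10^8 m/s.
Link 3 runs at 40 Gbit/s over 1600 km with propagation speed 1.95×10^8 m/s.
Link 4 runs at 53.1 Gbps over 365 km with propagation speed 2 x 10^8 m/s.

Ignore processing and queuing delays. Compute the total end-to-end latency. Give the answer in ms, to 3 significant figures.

Transmission delays (L/R per hop): 0.000599111, 0.00120716, 0.0002022, 0.000152316 ms; sum = 0.00216079 ms.
Propagation delays (d/s per hop): 11.7143, 0.0498, 8.20513, 1.825 ms; sum = 21.7942 ms.
End-to-end = 21.8 ms.

21.8 ms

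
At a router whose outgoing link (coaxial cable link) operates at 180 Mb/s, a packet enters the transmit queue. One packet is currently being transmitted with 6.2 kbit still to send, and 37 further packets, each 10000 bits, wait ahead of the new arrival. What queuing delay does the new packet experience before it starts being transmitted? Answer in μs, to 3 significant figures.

Each queued packet: L/R = 10000/180000000 = 55.5556 μs.
37 queued → 2055.56 μs.
Plus remaining 6200 bits of current packet: 34.4444 μs.
Queuing delay = 2090 μs.

2090 μs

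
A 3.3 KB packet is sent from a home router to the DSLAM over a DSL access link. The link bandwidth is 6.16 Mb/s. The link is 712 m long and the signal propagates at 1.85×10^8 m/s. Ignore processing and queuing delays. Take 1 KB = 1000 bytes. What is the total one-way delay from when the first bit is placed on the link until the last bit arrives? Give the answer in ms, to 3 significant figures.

4.29 ms

L = 26400 bits.
Transmission delay = L/R = 26400 / 6160000 = 4.28571 ms.
Propagation delay = d/s = 712 m / 185000000 m/s = 0.00384865 ms.
Total = 4.29 ms.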